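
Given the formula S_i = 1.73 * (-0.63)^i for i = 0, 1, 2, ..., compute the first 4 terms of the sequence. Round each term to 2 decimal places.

This is a geometric sequence.
i=0: S_0 = 1.73 * (-0.63)^0 = 1.73
i=1: S_1 = 1.73 * (-0.63)^1 ≈ -1.09
i=2: S_2 = 1.73 * (-0.63)^2 ≈ 0.69
i=3: S_3 = 1.73 * (-0.63)^3 ≈ -0.43
The first 4 terms are: [1.73, -1.09, 0.69, -0.43]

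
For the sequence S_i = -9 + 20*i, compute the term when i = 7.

S_7 = -9 + 20*7 = -9 + 140 = 131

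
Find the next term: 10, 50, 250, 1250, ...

Ratios: 50 / 10 = 5.0
This is a geometric sequence with common ratio r = 5.
Next term = 1250 * 5 = 6250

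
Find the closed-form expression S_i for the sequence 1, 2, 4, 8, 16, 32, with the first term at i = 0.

Check ratios: 2 / 1 = 2.0
Common ratio r = 2.
First term a = 1.
Formula: S_i = 1 * 2^i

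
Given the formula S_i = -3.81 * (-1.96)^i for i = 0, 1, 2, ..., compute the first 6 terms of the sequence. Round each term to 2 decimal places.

This is a geometric sequence.
i=0: S_0 = -3.81 * (-1.96)^0 = -3.81
i=1: S_1 = -3.81 * (-1.96)^1 ≈ 7.47
i=2: S_2 = -3.81 * (-1.96)^2 ≈ -14.64
i=3: S_3 = -3.81 * (-1.96)^3 ≈ 28.69
i=4: S_4 = -3.81 * (-1.96)^4 ≈ -56.23
i=5: S_5 = -3.81 * (-1.96)^5 ≈ 110.21
The first 6 terms are: [-3.81, 7.47, -14.64, 28.69, -56.23, 110.21]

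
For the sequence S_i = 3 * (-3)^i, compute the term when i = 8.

S_8 = 3 * (-3)^8 = 3 * 6561 = 19683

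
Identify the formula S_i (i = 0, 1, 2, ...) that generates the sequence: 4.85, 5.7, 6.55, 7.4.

Check differences: 5.7 - 4.85 = 0.85
6.55 - 5.7 = 0.85
Common difference d = 0.85.
First term a = 4.85.
Formula: S_i = 4.85 + 0.85*i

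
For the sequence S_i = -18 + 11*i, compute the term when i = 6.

S_6 = -18 + 11*6 = -18 + 66 = 48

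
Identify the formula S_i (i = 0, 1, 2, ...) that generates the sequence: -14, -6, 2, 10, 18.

Check differences: -6 - -14 = 8
2 - -6 = 8
Common difference d = 8.
First term a = -14.
Formula: S_i = -14 + 8*i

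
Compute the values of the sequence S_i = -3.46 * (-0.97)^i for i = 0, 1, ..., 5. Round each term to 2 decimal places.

This is a geometric sequence.
i=0: S_0 = -3.46 * (-0.97)^0 = -3.46
i=1: S_1 = -3.46 * (-0.97)^1 ≈ 3.36
i=2: S_2 = -3.46 * (-0.97)^2 ≈ -3.26
i=3: S_3 = -3.46 * (-0.97)^3 ≈ 3.16
i=4: S_4 = -3.46 * (-0.97)^4 ≈ -3.06
i=5: S_5 = -3.46 * (-0.97)^5 ≈ 2.97
The first 6 terms are: [-3.46, 3.36, -3.26, 3.16, -3.06, 2.97]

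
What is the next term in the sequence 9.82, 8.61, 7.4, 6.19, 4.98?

Differences: 8.61 - 9.82 = -1.21
This is an arithmetic sequence with common difference d = -1.21.
Next term = 4.98 + -1.21 = 3.77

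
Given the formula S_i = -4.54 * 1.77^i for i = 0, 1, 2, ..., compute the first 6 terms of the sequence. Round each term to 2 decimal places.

This is a geometric sequence.
i=0: S_0 = -4.54 * 1.77^0 = -4.54
i=1: S_1 = -4.54 * 1.77^1 ≈ -8.04
i=2: S_2 = -4.54 * 1.77^2 ≈ -14.22
i=3: S_3 = -4.54 * 1.77^3 ≈ -25.18
i=4: S_4 = -4.54 * 1.77^4 ≈ -44.56
i=5: S_5 = -4.54 * 1.77^5 ≈ -78.87
The first 6 terms are: [-4.54, -8.04, -14.22, -25.18, -44.56, -78.87]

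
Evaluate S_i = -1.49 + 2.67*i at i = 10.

S_10 = -1.49 + 2.67*10 = -1.49 + 26.7 = 25.21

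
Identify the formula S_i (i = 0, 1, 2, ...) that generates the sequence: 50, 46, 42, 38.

Check differences: 46 - 50 = -4
42 - 46 = -4
Common difference d = -4.
First term a = 50.
Formula: S_i = 50 - 4*i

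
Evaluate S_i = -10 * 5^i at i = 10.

S_10 = -10 * 5^10 = -10 * 9765625 = -97656250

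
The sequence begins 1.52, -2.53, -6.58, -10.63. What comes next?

Differences: -2.53 - 1.52 = -4.05
This is an arithmetic sequence with common difference d = -4.05.
Next term = -10.63 + -4.05 = -14.68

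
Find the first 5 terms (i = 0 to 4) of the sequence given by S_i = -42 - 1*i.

This is an arithmetic sequence.
i=0: S_0 = -42 + -1*0 = -42
i=1: S_1 = -42 + -1*1 = -43
i=2: S_2 = -42 + -1*2 = -44
i=3: S_3 = -42 + -1*3 = -45
i=4: S_4 = -42 + -1*4 = -46
The first 5 terms are: [-42, -43, -44, -45, -46]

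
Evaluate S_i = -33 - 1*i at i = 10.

S_10 = -33 + -1*10 = -33 + -10 = -43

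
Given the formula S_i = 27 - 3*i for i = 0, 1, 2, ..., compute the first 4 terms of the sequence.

This is an arithmetic sequence.
i=0: S_0 = 27 + -3*0 = 27
i=1: S_1 = 27 + -3*1 = 24
i=2: S_2 = 27 + -3*2 = 21
i=3: S_3 = 27 + -3*3 = 18
The first 4 terms are: [27, 24, 21, 18]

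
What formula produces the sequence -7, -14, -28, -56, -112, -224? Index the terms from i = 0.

Check ratios: -14 / -7 = 2.0
Common ratio r = 2.
First term a = -7.
Formula: S_i = -7 * 2^i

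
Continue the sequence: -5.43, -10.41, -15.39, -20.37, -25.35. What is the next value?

Differences: -10.41 - -5.43 = -4.98
This is an arithmetic sequence with common difference d = -4.98.
Next term = -25.35 + -4.98 = -30.33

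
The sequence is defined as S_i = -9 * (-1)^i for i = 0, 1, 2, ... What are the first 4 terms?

This is a geometric sequence.
i=0: S_0 = -9 * (-1)^0 = -9
i=1: S_1 = -9 * (-1)^1 = 9
i=2: S_2 = -9 * (-1)^2 = -9
i=3: S_3 = -9 * (-1)^3 = 9
The first 4 terms are: [-9, 9, -9, 9]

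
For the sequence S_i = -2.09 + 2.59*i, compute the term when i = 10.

S_10 = -2.09 + 2.59*10 = -2.09 + 25.9 = 23.81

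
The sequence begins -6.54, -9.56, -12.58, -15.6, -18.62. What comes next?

Differences: -9.56 - -6.54 = -3.02
This is an arithmetic sequence with common difference d = -3.02.
Next term = -18.62 + -3.02 = -21.64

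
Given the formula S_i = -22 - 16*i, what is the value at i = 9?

S_9 = -22 + -16*9 = -22 + -144 = -166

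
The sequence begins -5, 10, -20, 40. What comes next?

Ratios: 10 / -5 = -2.0
This is a geometric sequence with common ratio r = -2.
Next term = 40 * -2 = -80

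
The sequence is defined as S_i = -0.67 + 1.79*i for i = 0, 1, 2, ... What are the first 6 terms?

This is an arithmetic sequence.
i=0: S_0 = -0.67 + 1.79*0 = -0.67
i=1: S_1 = -0.67 + 1.79*1 = 1.12
i=2: S_2 = -0.67 + 1.79*2 = 2.91
i=3: S_3 = -0.67 + 1.79*3 = 4.7
i=4: S_4 = -0.67 + 1.79*4 = 6.49
i=5: S_5 = -0.67 + 1.79*5 = 8.28
The first 6 terms are: [-0.67, 1.12, 2.91, 4.7, 6.49, 8.28]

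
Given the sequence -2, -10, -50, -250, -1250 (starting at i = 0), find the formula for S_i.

Check ratios: -10 / -2 = 5.0
Common ratio r = 5.
First term a = -2.
Formula: S_i = -2 * 5^i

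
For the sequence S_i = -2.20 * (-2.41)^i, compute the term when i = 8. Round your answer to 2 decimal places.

S_8 = -2.2 * (-2.41)^8 ≈ -2.2 * 1137.9845 ≈ -2503.57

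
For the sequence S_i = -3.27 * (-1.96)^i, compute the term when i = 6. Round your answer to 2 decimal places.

S_6 = -3.27 * (-1.96)^6 ≈ -3.27 * 56.6939 ≈ -185.39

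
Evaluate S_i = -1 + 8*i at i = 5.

S_5 = -1 + 8*5 = -1 + 40 = 39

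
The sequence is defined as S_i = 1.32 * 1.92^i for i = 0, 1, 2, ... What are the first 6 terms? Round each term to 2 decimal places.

This is a geometric sequence.
i=0: S_0 = 1.32 * 1.92^0 = 1.32
i=1: S_1 = 1.32 * 1.92^1 ≈ 2.53
i=2: S_2 = 1.32 * 1.92^2 ≈ 4.87
i=3: S_3 = 1.32 * 1.92^3 ≈ 9.34
i=4: S_4 = 1.32 * 1.92^4 ≈ 17.94
i=5: S_5 = 1.32 * 1.92^5 ≈ 34.44
The first 6 terms are: [1.32, 2.53, 4.87, 9.34, 17.94, 34.44]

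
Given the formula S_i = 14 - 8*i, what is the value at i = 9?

S_9 = 14 + -8*9 = 14 + -72 = -58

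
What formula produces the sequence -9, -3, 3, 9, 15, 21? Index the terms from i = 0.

Check differences: -3 - -9 = 6
3 - -3 = 6
Common difference d = 6.
First term a = -9.
Formula: S_i = -9 + 6*i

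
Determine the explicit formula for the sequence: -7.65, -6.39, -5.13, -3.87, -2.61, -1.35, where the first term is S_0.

Check differences: -6.39 - -7.65 = 1.26
-5.13 - -6.39 = 1.26
Common difference d = 1.26.
First term a = -7.65.
Formula: S_i = -7.65 + 1.26*i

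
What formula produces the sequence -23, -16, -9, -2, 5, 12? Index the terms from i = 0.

Check differences: -16 - -23 = 7
-9 - -16 = 7
Common difference d = 7.
First term a = -23.
Formula: S_i = -23 + 7*i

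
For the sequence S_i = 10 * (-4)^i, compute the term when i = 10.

S_10 = 10 * (-4)^10 = 10 * 1048576 = 10485760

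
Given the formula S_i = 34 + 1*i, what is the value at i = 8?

S_8 = 34 + 1*8 = 34 + 8 = 42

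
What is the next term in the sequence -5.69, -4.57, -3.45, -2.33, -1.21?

Differences: -4.57 - -5.69 = 1.12
This is an arithmetic sequence with common difference d = 1.12.
Next term = -1.21 + 1.12 = -0.09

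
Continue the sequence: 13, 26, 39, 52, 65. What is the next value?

Differences: 26 - 13 = 13
This is an arithmetic sequence with common difference d = 13.
Next term = 65 + 13 = 78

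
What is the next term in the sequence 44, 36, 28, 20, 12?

Differences: 36 - 44 = -8
This is an arithmetic sequence with common difference d = -8.
Next term = 12 + -8 = 4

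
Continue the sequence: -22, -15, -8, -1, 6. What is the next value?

Differences: -15 - -22 = 7
This is an arithmetic sequence with common difference d = 7.
Next term = 6 + 7 = 13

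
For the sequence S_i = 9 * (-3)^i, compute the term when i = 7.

S_7 = 9 * (-3)^7 = 9 * -2187 = -19683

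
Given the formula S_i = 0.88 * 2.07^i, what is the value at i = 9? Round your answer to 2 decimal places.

S_9 = 0.88 * 2.07^9 ≈ 0.88 * 697.8034 ≈ 614.07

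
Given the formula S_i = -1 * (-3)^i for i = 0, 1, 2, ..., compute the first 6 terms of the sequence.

This is a geometric sequence.
i=0: S_0 = -1 * (-3)^0 = -1
i=1: S_1 = -1 * (-3)^1 = 3
i=2: S_2 = -1 * (-3)^2 = -9
i=3: S_3 = -1 * (-3)^3 = 27
i=4: S_4 = -1 * (-3)^4 = -81
i=5: S_5 = -1 * (-3)^5 = 243
The first 6 terms are: [-1, 3, -9, 27, -81, 243]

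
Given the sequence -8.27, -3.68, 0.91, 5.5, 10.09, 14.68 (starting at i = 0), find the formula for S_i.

Check differences: -3.68 - -8.27 = 4.59
0.91 - -3.68 = 4.59
Common difference d = 4.59.
First term a = -8.27.
Formula: S_i = -8.27 + 4.59*i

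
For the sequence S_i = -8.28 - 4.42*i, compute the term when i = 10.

S_10 = -8.28 + -4.42*10 = -8.28 + -44.2 = -52.48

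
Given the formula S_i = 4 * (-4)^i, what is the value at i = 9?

S_9 = 4 * (-4)^9 = 4 * -262144 = -1048576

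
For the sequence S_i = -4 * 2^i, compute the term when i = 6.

S_6 = -4 * 2^6 = -4 * 64 = -256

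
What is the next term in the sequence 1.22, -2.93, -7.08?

Differences: -2.93 - 1.22 = -4.15
This is an arithmetic sequence with common difference d = -4.15.
Next term = -7.08 + -4.15 = -11.23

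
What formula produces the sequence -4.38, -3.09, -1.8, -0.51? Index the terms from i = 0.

Check differences: -3.09 - -4.38 = 1.29
-1.8 - -3.09 = 1.29
Common difference d = 1.29.
First term a = -4.38.
Formula: S_i = -4.38 + 1.29*i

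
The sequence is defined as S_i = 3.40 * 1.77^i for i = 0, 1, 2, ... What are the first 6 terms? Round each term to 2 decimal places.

This is a geometric sequence.
i=0: S_0 = 3.4 * 1.77^0 = 3.4
i=1: S_1 = 3.4 * 1.77^1 ≈ 6.02
i=2: S_2 = 3.4 * 1.77^2 ≈ 10.65
i=3: S_3 = 3.4 * 1.77^3 ≈ 18.85
i=4: S_4 = 3.4 * 1.77^4 ≈ 33.37
i=5: S_5 = 3.4 * 1.77^5 ≈ 59.07
The first 6 terms are: [3.4, 6.02, 10.65, 18.85, 33.37, 59.07]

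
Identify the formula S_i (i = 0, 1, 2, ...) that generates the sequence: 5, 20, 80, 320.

Check ratios: 20 / 5 = 4.0
Common ratio r = 4.
First term a = 5.
Formula: S_i = 5 * 4^i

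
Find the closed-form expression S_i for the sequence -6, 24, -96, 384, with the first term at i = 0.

Check ratios: 24 / -6 = -4.0
Common ratio r = -4.
First term a = -6.
Formula: S_i = -6 * (-4)^i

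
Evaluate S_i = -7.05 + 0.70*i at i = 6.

S_6 = -7.05 + 0.7*6 = -7.05 + 4.2 = -2.85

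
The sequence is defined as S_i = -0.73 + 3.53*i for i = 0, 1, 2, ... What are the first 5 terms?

This is an arithmetic sequence.
i=0: S_0 = -0.73 + 3.53*0 = -0.73
i=1: S_1 = -0.73 + 3.53*1 = 2.8
i=2: S_2 = -0.73 + 3.53*2 = 6.33
i=3: S_3 = -0.73 + 3.53*3 = 9.86
i=4: S_4 = -0.73 + 3.53*4 = 13.39
The first 5 terms are: [-0.73, 2.8, 6.33, 9.86, 13.39]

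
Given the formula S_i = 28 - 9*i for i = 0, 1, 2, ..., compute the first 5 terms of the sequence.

This is an arithmetic sequence.
i=0: S_0 = 28 + -9*0 = 28
i=1: S_1 = 28 + -9*1 = 19
i=2: S_2 = 28 + -9*2 = 10
i=3: S_3 = 28 + -9*3 = 1
i=4: S_4 = 28 + -9*4 = -8
The first 5 terms are: [28, 19, 10, 1, -8]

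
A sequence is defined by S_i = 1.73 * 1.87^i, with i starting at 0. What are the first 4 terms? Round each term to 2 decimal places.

This is a geometric sequence.
i=0: S_0 = 1.73 * 1.87^0 = 1.73
i=1: S_1 = 1.73 * 1.87^1 ≈ 3.24
i=2: S_2 = 1.73 * 1.87^2 ≈ 6.05
i=3: S_3 = 1.73 * 1.87^3 ≈ 11.31
The first 4 terms are: [1.73, 3.24, 6.05, 11.31]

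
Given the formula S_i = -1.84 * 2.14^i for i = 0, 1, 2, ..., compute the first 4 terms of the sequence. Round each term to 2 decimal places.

This is a geometric sequence.
i=0: S_0 = -1.84 * 2.14^0 = -1.84
i=1: S_1 = -1.84 * 2.14^1 ≈ -3.94
i=2: S_2 = -1.84 * 2.14^2 ≈ -8.43
i=3: S_3 = -1.84 * 2.14^3 ≈ -18.03
The first 4 terms are: [-1.84, -3.94, -8.43, -18.03]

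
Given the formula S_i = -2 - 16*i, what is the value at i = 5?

S_5 = -2 + -16*5 = -2 + -80 = -82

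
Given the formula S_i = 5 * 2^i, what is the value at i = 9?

S_9 = 5 * 2^9 = 5 * 512 = 2560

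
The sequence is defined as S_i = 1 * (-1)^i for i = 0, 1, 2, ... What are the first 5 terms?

This is a geometric sequence.
i=0: S_0 = 1 * (-1)^0 = 1
i=1: S_1 = 1 * (-1)^1 = -1
i=2: S_2 = 1 * (-1)^2 = 1
i=3: S_3 = 1 * (-1)^3 = -1
i=4: S_4 = 1 * (-1)^4 = 1
The first 5 terms are: [1, -1, 1, -1, 1]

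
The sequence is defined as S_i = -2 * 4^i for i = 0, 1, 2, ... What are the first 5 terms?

This is a geometric sequence.
i=0: S_0 = -2 * 4^0 = -2
i=1: S_1 = -2 * 4^1 = -8
i=2: S_2 = -2 * 4^2 = -32
i=3: S_3 = -2 * 4^3 = -128
i=4: S_4 = -2 * 4^4 = -512
The first 5 terms are: [-2, -8, -32, -128, -512]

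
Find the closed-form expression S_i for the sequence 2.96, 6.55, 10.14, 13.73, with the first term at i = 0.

Check differences: 6.55 - 2.96 = 3.59
10.14 - 6.55 = 3.59
Common difference d = 3.59.
First term a = 2.96.
Formula: S_i = 2.96 + 3.59*i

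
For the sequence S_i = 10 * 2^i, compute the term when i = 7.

S_7 = 10 * 2^7 = 10 * 128 = 1280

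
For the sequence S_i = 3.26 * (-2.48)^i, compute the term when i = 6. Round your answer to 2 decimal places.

S_6 = 3.26 * (-2.48)^6 ≈ 3.26 * 232.6538 ≈ 758.45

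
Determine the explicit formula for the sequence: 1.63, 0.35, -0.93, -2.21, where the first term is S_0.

Check differences: 0.35 - 1.63 = -1.28
-0.93 - 0.35 = -1.28
Common difference d = -1.28.
First term a = 1.63.
Formula: S_i = 1.63 - 1.28*i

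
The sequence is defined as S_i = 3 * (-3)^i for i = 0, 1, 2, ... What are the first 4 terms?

This is a geometric sequence.
i=0: S_0 = 3 * (-3)^0 = 3
i=1: S_1 = 3 * (-3)^1 = -9
i=2: S_2 = 3 * (-3)^2 = 27
i=3: S_3 = 3 * (-3)^3 = -81
The first 4 terms are: [3, -9, 27, -81]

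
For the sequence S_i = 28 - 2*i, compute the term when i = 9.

S_9 = 28 + -2*9 = 28 + -18 = 10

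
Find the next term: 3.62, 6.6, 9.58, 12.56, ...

Differences: 6.6 - 3.62 = 2.98
This is an arithmetic sequence with common difference d = 2.98.
Next term = 12.56 + 2.98 = 15.54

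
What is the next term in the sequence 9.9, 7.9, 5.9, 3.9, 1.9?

Differences: 7.9 - 9.9 = -2.0
This is an arithmetic sequence with common difference d = -2.0.
Next term = 1.9 + -2.0 = -0.1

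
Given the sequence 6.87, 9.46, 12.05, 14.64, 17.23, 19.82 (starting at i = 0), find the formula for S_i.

Check differences: 9.46 - 6.87 = 2.59
12.05 - 9.46 = 2.59
Common difference d = 2.59.
First term a = 6.87.
Formula: S_i = 6.87 + 2.59*i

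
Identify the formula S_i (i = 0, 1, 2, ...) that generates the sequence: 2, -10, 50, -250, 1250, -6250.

Check ratios: -10 / 2 = -5.0
Common ratio r = -5.
First term a = 2.
Formula: S_i = 2 * (-5)^i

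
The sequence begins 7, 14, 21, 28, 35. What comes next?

Differences: 14 - 7 = 7
This is an arithmetic sequence with common difference d = 7.
Next term = 35 + 7 = 42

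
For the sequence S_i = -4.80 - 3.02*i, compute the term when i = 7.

S_7 = -4.8 + -3.02*7 = -4.8 + -21.14 = -25.94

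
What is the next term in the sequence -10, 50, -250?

Ratios: 50 / -10 = -5.0
This is a geometric sequence with common ratio r = -5.
Next term = -250 * -5 = 1250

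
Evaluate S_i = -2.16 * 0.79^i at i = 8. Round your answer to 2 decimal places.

S_8 = -2.16 * 0.79^8 ≈ -2.16 * 0.1517 ≈ -0.33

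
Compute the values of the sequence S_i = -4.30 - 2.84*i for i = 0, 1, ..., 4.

This is an arithmetic sequence.
i=0: S_0 = -4.3 + -2.84*0 = -4.3
i=1: S_1 = -4.3 + -2.84*1 = -7.14
i=2: S_2 = -4.3 + -2.84*2 = -9.98
i=3: S_3 = -4.3 + -2.84*3 = -12.82
i=4: S_4 = -4.3 + -2.84*4 = -15.66
The first 5 terms are: [-4.3, -7.14, -9.98, -12.82, -15.66]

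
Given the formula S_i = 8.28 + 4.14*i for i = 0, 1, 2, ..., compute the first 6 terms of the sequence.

This is an arithmetic sequence.
i=0: S_0 = 8.28 + 4.14*0 = 8.28
i=1: S_1 = 8.28 + 4.14*1 = 12.42
i=2: S_2 = 8.28 + 4.14*2 = 16.56
i=3: S_3 = 8.28 + 4.14*3 = 20.7
i=4: S_4 = 8.28 + 4.14*4 = 24.84
i=5: S_5 = 8.28 + 4.14*5 = 28.98
The first 6 terms are: [8.28, 12.42, 16.56, 20.7, 24.84, 28.98]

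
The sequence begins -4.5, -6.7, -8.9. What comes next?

Differences: -6.7 - -4.5 = -2.2
This is an arithmetic sequence with common difference d = -2.2.
Next term = -8.9 + -2.2 = -11.1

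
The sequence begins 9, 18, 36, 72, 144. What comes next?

Ratios: 18 / 9 = 2.0
This is a geometric sequence with common ratio r = 2.
Next term = 144 * 2 = 288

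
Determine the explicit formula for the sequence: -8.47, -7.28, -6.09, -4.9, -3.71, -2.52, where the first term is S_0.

Check differences: -7.28 - -8.47 = 1.19
-6.09 - -7.28 = 1.19
Common difference d = 1.19.
First term a = -8.47.
Formula: S_i = -8.47 + 1.19*i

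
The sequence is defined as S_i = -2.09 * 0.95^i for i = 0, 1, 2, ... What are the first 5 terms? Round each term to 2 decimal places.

This is a geometric sequence.
i=0: S_0 = -2.09 * 0.95^0 = -2.09
i=1: S_1 = -2.09 * 0.95^1 ≈ -1.99
i=2: S_2 = -2.09 * 0.95^2 ≈ -1.89
i=3: S_3 = -2.09 * 0.95^3 ≈ -1.79
i=4: S_4 = -2.09 * 0.95^4 ≈ -1.7
The first 5 terms are: [-2.09, -1.99, -1.89, -1.79, -1.7]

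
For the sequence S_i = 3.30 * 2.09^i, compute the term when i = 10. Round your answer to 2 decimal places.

S_10 = 3.3 * 2.09^10 ≈ 3.3 * 1590.2407 ≈ 5247.79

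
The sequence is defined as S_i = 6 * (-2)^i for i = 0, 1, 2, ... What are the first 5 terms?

This is a geometric sequence.
i=0: S_0 = 6 * (-2)^0 = 6
i=1: S_1 = 6 * (-2)^1 = -12
i=2: S_2 = 6 * (-2)^2 = 24
i=3: S_3 = 6 * (-2)^3 = -48
i=4: S_4 = 6 * (-2)^4 = 96
The first 5 terms are: [6, -12, 24, -48, 96]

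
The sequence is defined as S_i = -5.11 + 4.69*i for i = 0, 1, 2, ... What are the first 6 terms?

This is an arithmetic sequence.
i=0: S_0 = -5.11 + 4.69*0 = -5.11
i=1: S_1 = -5.11 + 4.69*1 = -0.42
i=2: S_2 = -5.11 + 4.69*2 = 4.27
i=3: S_3 = -5.11 + 4.69*3 = 8.96
i=4: S_4 = -5.11 + 4.69*4 = 13.65
i=5: S_5 = -5.11 + 4.69*5 = 18.34
The first 6 terms are: [-5.11, -0.42, 4.27, 8.96, 13.65, 18.34]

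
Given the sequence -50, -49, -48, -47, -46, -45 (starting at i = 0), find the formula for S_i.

Check differences: -49 - -50 = 1
-48 - -49 = 1
Common difference d = 1.
First term a = -50.
Formula: S_i = -50 + 1*i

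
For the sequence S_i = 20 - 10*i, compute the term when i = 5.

S_5 = 20 + -10*5 = 20 + -50 = -30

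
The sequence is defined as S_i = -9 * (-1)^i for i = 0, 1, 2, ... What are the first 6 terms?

This is a geometric sequence.
i=0: S_0 = -9 * (-1)^0 = -9
i=1: S_1 = -9 * (-1)^1 = 9
i=2: S_2 = -9 * (-1)^2 = -9
i=3: S_3 = -9 * (-1)^3 = 9
i=4: S_4 = -9 * (-1)^4 = -9
i=5: S_5 = -9 * (-1)^5 = 9
The first 6 terms are: [-9, 9, -9, 9, -9, 9]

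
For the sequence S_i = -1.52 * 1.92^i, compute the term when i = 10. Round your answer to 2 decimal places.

S_10 = -1.52 * 1.92^10 ≈ -1.52 * 680.7886 ≈ -1034.8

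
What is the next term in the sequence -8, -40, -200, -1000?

Ratios: -40 / -8 = 5.0
This is a geometric sequence with common ratio r = 5.
Next term = -1000 * 5 = -5000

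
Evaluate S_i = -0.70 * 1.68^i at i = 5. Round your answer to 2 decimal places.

S_5 = -0.7 * 1.68^5 ≈ -0.7 * 13.3828 ≈ -9.37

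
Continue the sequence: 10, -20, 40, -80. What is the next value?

Ratios: -20 / 10 = -2.0
This is a geometric sequence with common ratio r = -2.
Next term = -80 * -2 = 160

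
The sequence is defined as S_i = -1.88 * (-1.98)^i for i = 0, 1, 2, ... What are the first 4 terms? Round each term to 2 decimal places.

This is a geometric sequence.
i=0: S_0 = -1.88 * (-1.98)^0 = -1.88
i=1: S_1 = -1.88 * (-1.98)^1 ≈ 3.72
i=2: S_2 = -1.88 * (-1.98)^2 ≈ -7.37
i=3: S_3 = -1.88 * (-1.98)^3 ≈ 14.59
The first 4 terms are: [-1.88, 3.72, -7.37, 14.59]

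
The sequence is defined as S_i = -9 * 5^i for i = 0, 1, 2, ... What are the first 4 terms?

This is a geometric sequence.
i=0: S_0 = -9 * 5^0 = -9
i=1: S_1 = -9 * 5^1 = -45
i=2: S_2 = -9 * 5^2 = -225
i=3: S_3 = -9 * 5^3 = -1125
The first 4 terms are: [-9, -45, -225, -1125]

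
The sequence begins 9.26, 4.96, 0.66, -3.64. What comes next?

Differences: 4.96 - 9.26 = -4.3
This is an arithmetic sequence with common difference d = -4.3.
Next term = -3.64 + -4.3 = -7.94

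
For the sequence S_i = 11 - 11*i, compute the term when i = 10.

S_10 = 11 + -11*10 = 11 + -110 = -99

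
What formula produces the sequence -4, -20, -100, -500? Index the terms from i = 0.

Check ratios: -20 / -4 = 5.0
Common ratio r = 5.
First term a = -4.
Formula: S_i = -4 * 5^i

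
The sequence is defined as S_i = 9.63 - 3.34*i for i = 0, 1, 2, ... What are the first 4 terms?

This is an arithmetic sequence.
i=0: S_0 = 9.63 + -3.34*0 = 9.63
i=1: S_1 = 9.63 + -3.34*1 = 6.29
i=2: S_2 = 9.63 + -3.34*2 = 2.95
i=3: S_3 = 9.63 + -3.34*3 = -0.39
The first 4 terms are: [9.63, 6.29, 2.95, -0.39]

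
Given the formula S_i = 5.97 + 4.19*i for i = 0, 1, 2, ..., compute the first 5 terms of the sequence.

This is an arithmetic sequence.
i=0: S_0 = 5.97 + 4.19*0 = 5.97
i=1: S_1 = 5.97 + 4.19*1 = 10.16
i=2: S_2 = 5.97 + 4.19*2 = 14.35
i=3: S_3 = 5.97 + 4.19*3 = 18.54
i=4: S_4 = 5.97 + 4.19*4 = 22.73
The first 5 terms are: [5.97, 10.16, 14.35, 18.54, 22.73]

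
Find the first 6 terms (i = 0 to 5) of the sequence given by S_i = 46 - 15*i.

This is an arithmetic sequence.
i=0: S_0 = 46 + -15*0 = 46
i=1: S_1 = 46 + -15*1 = 31
i=2: S_2 = 46 + -15*2 = 16
i=3: S_3 = 46 + -15*3 = 1
i=4: S_4 = 46 + -15*4 = -14
i=5: S_5 = 46 + -15*5 = -29
The first 6 terms are: [46, 31, 16, 1, -14, -29]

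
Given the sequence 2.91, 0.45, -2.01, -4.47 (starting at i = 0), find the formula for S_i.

Check differences: 0.45 - 2.91 = -2.46
-2.01 - 0.45 = -2.46
Common difference d = -2.46.
First term a = 2.91.
Formula: S_i = 2.91 - 2.46*i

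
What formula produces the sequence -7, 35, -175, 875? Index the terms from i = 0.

Check ratios: 35 / -7 = -5.0
Common ratio r = -5.
First term a = -7.
Formula: S_i = -7 * (-5)^i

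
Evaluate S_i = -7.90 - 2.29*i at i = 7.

S_7 = -7.9 + -2.29*7 = -7.9 + -16.03 = -23.93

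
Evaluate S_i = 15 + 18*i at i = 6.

S_6 = 15 + 18*6 = 15 + 108 = 123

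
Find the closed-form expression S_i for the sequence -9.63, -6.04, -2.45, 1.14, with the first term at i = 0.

Check differences: -6.04 - -9.63 = 3.59
-2.45 - -6.04 = 3.59
Common difference d = 3.59.
First term a = -9.63.
Formula: S_i = -9.63 + 3.59*i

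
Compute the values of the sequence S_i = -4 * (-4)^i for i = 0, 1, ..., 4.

This is a geometric sequence.
i=0: S_0 = -4 * (-4)^0 = -4
i=1: S_1 = -4 * (-4)^1 = 16
i=2: S_2 = -4 * (-4)^2 = -64
i=3: S_3 = -4 * (-4)^3 = 256
i=4: S_4 = -4 * (-4)^4 = -1024
The first 5 terms are: [-4, 16, -64, 256, -1024]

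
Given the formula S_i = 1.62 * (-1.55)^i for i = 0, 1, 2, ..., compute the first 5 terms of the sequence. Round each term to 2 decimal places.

This is a geometric sequence.
i=0: S_0 = 1.62 * (-1.55)^0 = 1.62
i=1: S_1 = 1.62 * (-1.55)^1 ≈ -2.51
i=2: S_2 = 1.62 * (-1.55)^2 ≈ 3.89
i=3: S_3 = 1.62 * (-1.55)^3 ≈ -6.03
i=4: S_4 = 1.62 * (-1.55)^4 ≈ 9.35
The first 5 terms are: [1.62, -2.51, 3.89, -6.03, 9.35]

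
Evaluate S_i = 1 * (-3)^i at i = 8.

S_8 = 1 * (-3)^8 = 1 * 6561 = 6561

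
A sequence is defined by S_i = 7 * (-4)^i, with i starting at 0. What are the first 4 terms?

This is a geometric sequence.
i=0: S_0 = 7 * (-4)^0 = 7
i=1: S_1 = 7 * (-4)^1 = -28
i=2: S_2 = 7 * (-4)^2 = 112
i=3: S_3 = 7 * (-4)^3 = -448
The first 4 terms are: [7, -28, 112, -448]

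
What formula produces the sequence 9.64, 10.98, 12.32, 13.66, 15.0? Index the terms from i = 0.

Check differences: 10.98 - 9.64 = 1.34
12.32 - 10.98 = 1.34
Common difference d = 1.34.
First term a = 9.64.
Formula: S_i = 9.64 + 1.34*i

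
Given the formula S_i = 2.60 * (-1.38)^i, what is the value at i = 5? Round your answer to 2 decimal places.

S_5 = 2.6 * (-1.38)^5 ≈ 2.6 * -5.0049 ≈ -13.01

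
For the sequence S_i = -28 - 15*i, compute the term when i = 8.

S_8 = -28 + -15*8 = -28 + -120 = -148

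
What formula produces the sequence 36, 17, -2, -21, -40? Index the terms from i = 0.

Check differences: 17 - 36 = -19
-2 - 17 = -19
Common difference d = -19.
First term a = 36.
Formula: S_i = 36 - 19*i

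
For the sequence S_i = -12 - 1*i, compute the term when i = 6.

S_6 = -12 + -1*6 = -12 + -6 = -18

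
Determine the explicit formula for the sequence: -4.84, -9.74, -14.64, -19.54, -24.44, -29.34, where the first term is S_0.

Check differences: -9.74 - -4.84 = -4.9
-14.64 - -9.74 = -4.9
Common difference d = -4.9.
First term a = -4.84.
Formula: S_i = -4.84 - 4.90*i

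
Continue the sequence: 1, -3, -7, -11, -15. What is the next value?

Differences: -3 - 1 = -4
This is an arithmetic sequence with common difference d = -4.
Next term = -15 + -4 = -19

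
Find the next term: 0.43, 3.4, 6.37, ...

Differences: 3.4 - 0.43 = 2.97
This is an arithmetic sequence with common difference d = 2.97.
Next term = 6.37 + 2.97 = 9.34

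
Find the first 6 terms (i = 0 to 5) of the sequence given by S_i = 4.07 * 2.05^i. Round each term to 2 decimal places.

This is a geometric sequence.
i=0: S_0 = 4.07 * 2.05^0 = 4.07
i=1: S_1 = 4.07 * 2.05^1 ≈ 8.34
i=2: S_2 = 4.07 * 2.05^2 ≈ 17.1
i=3: S_3 = 4.07 * 2.05^3 ≈ 35.06
i=4: S_4 = 4.07 * 2.05^4 ≈ 71.88
i=5: S_5 = 4.07 * 2.05^5 ≈ 147.35
The first 6 terms are: [4.07, 8.34, 17.1, 35.06, 71.88, 147.35]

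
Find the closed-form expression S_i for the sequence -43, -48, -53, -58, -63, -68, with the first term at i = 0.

Check differences: -48 - -43 = -5
-53 - -48 = -5
Common difference d = -5.
First term a = -43.
Formula: S_i = -43 - 5*i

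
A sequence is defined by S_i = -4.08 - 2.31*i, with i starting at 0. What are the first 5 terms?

This is an arithmetic sequence.
i=0: S_0 = -4.08 + -2.31*0 = -4.08
i=1: S_1 = -4.08 + -2.31*1 = -6.39
i=2: S_2 = -4.08 + -2.31*2 = -8.7
i=3: S_3 = -4.08 + -2.31*3 = -11.01
i=4: S_4 = -4.08 + -2.31*4 = -13.32
The first 5 terms are: [-4.08, -6.39, -8.7, -11.01, -13.32]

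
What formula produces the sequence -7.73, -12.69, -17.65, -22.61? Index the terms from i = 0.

Check differences: -12.69 - -7.73 = -4.96
-17.65 - -12.69 = -4.96
Common difference d = -4.96.
First term a = -7.73.
Formula: S_i = -7.73 - 4.96*i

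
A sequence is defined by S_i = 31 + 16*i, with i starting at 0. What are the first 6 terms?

This is an arithmetic sequence.
i=0: S_0 = 31 + 16*0 = 31
i=1: S_1 = 31 + 16*1 = 47
i=2: S_2 = 31 + 16*2 = 63
i=3: S_3 = 31 + 16*3 = 79
i=4: S_4 = 31 + 16*4 = 95
i=5: S_5 = 31 + 16*5 = 111
The first 6 terms are: [31, 47, 63, 79, 95, 111]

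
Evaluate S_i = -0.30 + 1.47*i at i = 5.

S_5 = -0.3 + 1.47*5 = -0.3 + 7.35 = 7.05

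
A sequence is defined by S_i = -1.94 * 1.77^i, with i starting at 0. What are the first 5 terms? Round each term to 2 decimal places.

This is a geometric sequence.
i=0: S_0 = -1.94 * 1.77^0 = -1.94
i=1: S_1 = -1.94 * 1.77^1 ≈ -3.43
i=2: S_2 = -1.94 * 1.77^2 ≈ -6.08
i=3: S_3 = -1.94 * 1.77^3 ≈ -10.76
i=4: S_4 = -1.94 * 1.77^4 ≈ -19.04
The first 5 terms are: [-1.94, -3.43, -6.08, -10.76, -19.04]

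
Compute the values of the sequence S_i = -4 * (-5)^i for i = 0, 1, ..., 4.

This is a geometric sequence.
i=0: S_0 = -4 * (-5)^0 = -4
i=1: S_1 = -4 * (-5)^1 = 20
i=2: S_2 = -4 * (-5)^2 = -100
i=3: S_3 = -4 * (-5)^3 = 500
i=4: S_4 = -4 * (-5)^4 = -2500
The first 5 terms are: [-4, 20, -100, 500, -2500]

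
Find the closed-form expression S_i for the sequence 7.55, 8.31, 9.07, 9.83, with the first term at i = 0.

Check differences: 8.31 - 7.55 = 0.76
9.07 - 8.31 = 0.76
Common difference d = 0.76.
First term a = 7.55.
Formula: S_i = 7.55 + 0.76*i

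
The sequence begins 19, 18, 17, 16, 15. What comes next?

Differences: 18 - 19 = -1
This is an arithmetic sequence with common difference d = -1.
Next term = 15 + -1 = 14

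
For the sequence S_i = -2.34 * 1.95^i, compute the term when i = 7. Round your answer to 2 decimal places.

S_7 = -2.34 * 1.95^7 ≈ -2.34 * 107.2117 ≈ -250.88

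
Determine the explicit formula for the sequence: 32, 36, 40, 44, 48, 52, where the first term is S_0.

Check differences: 36 - 32 = 4
40 - 36 = 4
Common difference d = 4.
First term a = 32.
Formula: S_i = 32 + 4*i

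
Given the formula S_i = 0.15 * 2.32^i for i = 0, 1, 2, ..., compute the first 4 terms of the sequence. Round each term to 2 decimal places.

This is a geometric sequence.
i=0: S_0 = 0.15 * 2.32^0 = 0.15
i=1: S_1 = 0.15 * 2.32^1 ≈ 0.35
i=2: S_2 = 0.15 * 2.32^2 ≈ 0.81
i=3: S_3 = 0.15 * 2.32^3 ≈ 1.87
The first 4 terms are: [0.15, 0.35, 0.81, 1.87]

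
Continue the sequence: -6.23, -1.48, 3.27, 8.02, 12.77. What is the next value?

Differences: -1.48 - -6.23 = 4.75
This is an arithmetic sequence with common difference d = 4.75.
Next term = 12.77 + 4.75 = 17.52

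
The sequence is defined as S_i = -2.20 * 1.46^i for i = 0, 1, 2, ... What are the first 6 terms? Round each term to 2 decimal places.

This is a geometric sequence.
i=0: S_0 = -2.2 * 1.46^0 = -2.2
i=1: S_1 = -2.2 * 1.46^1 ≈ -3.21
i=2: S_2 = -2.2 * 1.46^2 ≈ -4.69
i=3: S_3 = -2.2 * 1.46^3 ≈ -6.85
i=4: S_4 = -2.2 * 1.46^4 ≈ -10.0
i=5: S_5 = -2.2 * 1.46^5 ≈ -14.59
The first 6 terms are: [-2.2, -3.21, -4.69, -6.85, -10.0, -14.59]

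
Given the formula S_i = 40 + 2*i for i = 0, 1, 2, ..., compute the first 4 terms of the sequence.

This is an arithmetic sequence.
i=0: S_0 = 40 + 2*0 = 40
i=1: S_1 = 40 + 2*1 = 42
i=2: S_2 = 40 + 2*2 = 44
i=3: S_3 = 40 + 2*3 = 46
The first 4 terms are: [40, 42, 44, 46]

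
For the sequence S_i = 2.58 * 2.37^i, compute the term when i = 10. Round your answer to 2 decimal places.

S_10 = 2.58 * 2.37^10 ≈ 2.58 * 5590.9223 ≈ 14424.58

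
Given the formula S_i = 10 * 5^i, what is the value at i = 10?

S_10 = 10 * 5^10 = 10 * 9765625 = 97656250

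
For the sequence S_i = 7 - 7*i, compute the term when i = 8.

S_8 = 7 + -7*8 = 7 + -56 = -49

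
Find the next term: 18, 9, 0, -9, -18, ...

Differences: 9 - 18 = -9
This is an arithmetic sequence with common difference d = -9.
Next term = -18 + -9 = -27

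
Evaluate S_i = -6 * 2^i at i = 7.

S_7 = -6 * 2^7 = -6 * 128 = -768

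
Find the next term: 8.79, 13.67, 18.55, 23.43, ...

Differences: 13.67 - 8.79 = 4.88
This is an arithmetic sequence with common difference d = 4.88.
Next term = 23.43 + 4.88 = 28.31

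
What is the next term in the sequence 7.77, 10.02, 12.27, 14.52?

Differences: 10.02 - 7.77 = 2.25
This is an arithmetic sequence with common difference d = 2.25.
Next term = 14.52 + 2.25 = 16.77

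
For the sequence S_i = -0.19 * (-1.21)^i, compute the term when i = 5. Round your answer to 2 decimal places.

S_5 = -0.19 * (-1.21)^5 ≈ -0.19 * -2.5937 ≈ 0.49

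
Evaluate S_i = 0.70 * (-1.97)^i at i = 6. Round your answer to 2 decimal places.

S_6 = 0.7 * (-1.97)^6 ≈ 0.7 * 58.4517 ≈ 40.92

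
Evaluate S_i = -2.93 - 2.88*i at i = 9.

S_9 = -2.93 + -2.88*9 = -2.93 + -25.92 = -28.85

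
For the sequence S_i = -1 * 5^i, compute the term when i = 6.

S_6 = -1 * 5^6 = -1 * 15625 = -15625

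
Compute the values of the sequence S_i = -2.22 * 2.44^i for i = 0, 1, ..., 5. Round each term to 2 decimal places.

This is a geometric sequence.
i=0: S_0 = -2.22 * 2.44^0 = -2.22
i=1: S_1 = -2.22 * 2.44^1 ≈ -5.42
i=2: S_2 = -2.22 * 2.44^2 ≈ -13.22
i=3: S_3 = -2.22 * 2.44^3 ≈ -32.25
i=4: S_4 = -2.22 * 2.44^4 ≈ -78.69
i=5: S_5 = -2.22 * 2.44^5 ≈ -192.0
The first 6 terms are: [-2.22, -5.42, -13.22, -32.25, -78.69, -192.0]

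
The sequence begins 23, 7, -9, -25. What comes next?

Differences: 7 - 23 = -16
This is an arithmetic sequence with common difference d = -16.
Next term = -25 + -16 = -41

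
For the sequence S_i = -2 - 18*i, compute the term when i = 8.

S_8 = -2 + -18*8 = -2 + -144 = -146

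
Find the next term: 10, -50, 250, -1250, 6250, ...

Ratios: -50 / 10 = -5.0
This is a geometric sequence with common ratio r = -5.
Next term = 6250 * -5 = -31250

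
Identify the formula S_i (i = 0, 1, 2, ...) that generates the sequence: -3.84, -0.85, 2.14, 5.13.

Check differences: -0.85 - -3.84 = 2.99
2.14 - -0.85 = 2.99
Common difference d = 2.99.
First term a = -3.84.
Formula: S_i = -3.84 + 2.99*i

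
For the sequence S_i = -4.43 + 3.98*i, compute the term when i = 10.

S_10 = -4.43 + 3.98*10 = -4.43 + 39.8 = 35.37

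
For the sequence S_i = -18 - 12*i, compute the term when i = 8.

S_8 = -18 + -12*8 = -18 + -96 = -114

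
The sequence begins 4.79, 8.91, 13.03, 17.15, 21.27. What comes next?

Differences: 8.91 - 4.79 = 4.12
This is an arithmetic sequence with common difference d = 4.12.
Next term = 21.27 + 4.12 = 25.39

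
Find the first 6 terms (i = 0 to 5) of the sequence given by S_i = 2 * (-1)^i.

This is a geometric sequence.
i=0: S_0 = 2 * (-1)^0 = 2
i=1: S_1 = 2 * (-1)^1 = -2
i=2: S_2 = 2 * (-1)^2 = 2
i=3: S_3 = 2 * (-1)^3 = -2
i=4: S_4 = 2 * (-1)^4 = 2
i=5: S_5 = 2 * (-1)^5 = -2
The first 6 terms are: [2, -2, 2, -2, 2, -2]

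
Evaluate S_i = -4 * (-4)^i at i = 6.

S_6 = -4 * (-4)^6 = -4 * 4096 = -16384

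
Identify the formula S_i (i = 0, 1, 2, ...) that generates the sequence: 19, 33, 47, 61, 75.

Check differences: 33 - 19 = 14
47 - 33 = 14
Common difference d = 14.
First term a = 19.
Formula: S_i = 19 + 14*i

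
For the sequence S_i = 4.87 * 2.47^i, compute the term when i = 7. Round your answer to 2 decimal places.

S_7 = 4.87 * 2.47^7 ≈ 4.87 * 560.8913 ≈ 2731.54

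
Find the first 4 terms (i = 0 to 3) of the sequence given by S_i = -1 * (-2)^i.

This is a geometric sequence.
i=0: S_0 = -1 * (-2)^0 = -1
i=1: S_1 = -1 * (-2)^1 = 2
i=2: S_2 = -1 * (-2)^2 = -4
i=3: S_3 = -1 * (-2)^3 = 8
The first 4 terms are: [-1, 2, -4, 8]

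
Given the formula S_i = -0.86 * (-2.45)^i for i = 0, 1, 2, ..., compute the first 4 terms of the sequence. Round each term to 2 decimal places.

This is a geometric sequence.
i=0: S_0 = -0.86 * (-2.45)^0 = -0.86
i=1: S_1 = -0.86 * (-2.45)^1 ≈ 2.11
i=2: S_2 = -0.86 * (-2.45)^2 ≈ -5.16
i=3: S_3 = -0.86 * (-2.45)^3 ≈ 12.65
The first 4 terms are: [-0.86, 2.11, -5.16, 12.65]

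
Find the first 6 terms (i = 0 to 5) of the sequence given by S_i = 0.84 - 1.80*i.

This is an arithmetic sequence.
i=0: S_0 = 0.84 + -1.8*0 = 0.84
i=1: S_1 = 0.84 + -1.8*1 = -0.96
i=2: S_2 = 0.84 + -1.8*2 = -2.76
i=3: S_3 = 0.84 + -1.8*3 = -4.56
i=4: S_4 = 0.84 + -1.8*4 = -6.36
i=5: S_5 = 0.84 + -1.8*5 = -8.16
The first 6 terms are: [0.84, -0.96, -2.76, -4.56, -6.36, -8.16]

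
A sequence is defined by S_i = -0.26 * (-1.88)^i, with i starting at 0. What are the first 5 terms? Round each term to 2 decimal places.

This is a geometric sequence.
i=0: S_0 = -0.26 * (-1.88)^0 = -0.26
i=1: S_1 = -0.26 * (-1.88)^1 ≈ 0.49
i=2: S_2 = -0.26 * (-1.88)^2 ≈ -0.92
i=3: S_3 = -0.26 * (-1.88)^3 ≈ 1.73
i=4: S_4 = -0.26 * (-1.88)^4 ≈ -3.25
The first 5 terms are: [-0.26, 0.49, -0.92, 1.73, -3.25]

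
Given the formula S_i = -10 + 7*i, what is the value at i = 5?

S_5 = -10 + 7*5 = -10 + 35 = 25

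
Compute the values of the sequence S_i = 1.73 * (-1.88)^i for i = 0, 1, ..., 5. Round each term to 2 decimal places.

This is a geometric sequence.
i=0: S_0 = 1.73 * (-1.88)^0 = 1.73
i=1: S_1 = 1.73 * (-1.88)^1 ≈ -3.25
i=2: S_2 = 1.73 * (-1.88)^2 ≈ 6.11
i=3: S_3 = 1.73 * (-1.88)^3 ≈ -11.5
i=4: S_4 = 1.73 * (-1.88)^4 ≈ 21.61
i=5: S_5 = 1.73 * (-1.88)^5 ≈ -40.63
The first 6 terms are: [1.73, -3.25, 6.11, -11.5, 21.61, -40.63]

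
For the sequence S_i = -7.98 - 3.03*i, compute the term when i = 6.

S_6 = -7.98 + -3.03*6 = -7.98 + -18.18 = -26.16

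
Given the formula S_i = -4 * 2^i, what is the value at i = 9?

S_9 = -4 * 2^9 = -4 * 512 = -2048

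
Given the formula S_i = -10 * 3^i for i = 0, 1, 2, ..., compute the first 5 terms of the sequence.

This is a geometric sequence.
i=0: S_0 = -10 * 3^0 = -10
i=1: S_1 = -10 * 3^1 = -30
i=2: S_2 = -10 * 3^2 = -90
i=3: S_3 = -10 * 3^3 = -270
i=4: S_4 = -10 * 3^4 = -810
The first 5 terms are: [-10, -30, -90, -270, -810]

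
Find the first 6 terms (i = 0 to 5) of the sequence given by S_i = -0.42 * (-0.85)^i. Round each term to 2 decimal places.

This is a geometric sequence.
i=0: S_0 = -0.42 * (-0.85)^0 = -0.42
i=1: S_1 = -0.42 * (-0.85)^1 ≈ 0.36
i=2: S_2 = -0.42 * (-0.85)^2 ≈ -0.3
i=3: S_3 = -0.42 * (-0.85)^3 ≈ 0.26
i=4: S_4 = -0.42 * (-0.85)^4 ≈ -0.22
i=5: S_5 = -0.42 * (-0.85)^5 ≈ 0.19
The first 6 terms are: [-0.42, 0.36, -0.3, 0.26, -0.22, 0.19]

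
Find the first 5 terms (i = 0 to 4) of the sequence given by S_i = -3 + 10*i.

This is an arithmetic sequence.
i=0: S_0 = -3 + 10*0 = -3
i=1: S_1 = -3 + 10*1 = 7
i=2: S_2 = -3 + 10*2 = 17
i=3: S_3 = -3 + 10*3 = 27
i=4: S_4 = -3 + 10*4 = 37
The first 5 terms are: [-3, 7, 17, 27, 37]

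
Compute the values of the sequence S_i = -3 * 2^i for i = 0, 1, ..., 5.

This is a geometric sequence.
i=0: S_0 = -3 * 2^0 = -3
i=1: S_1 = -3 * 2^1 = -6
i=2: S_2 = -3 * 2^2 = -12
i=3: S_3 = -3 * 2^3 = -24
i=4: S_4 = -3 * 2^4 = -48
i=5: S_5 = -3 * 2^5 = -96
The first 6 terms are: [-3, -6, -12, -24, -48, -96]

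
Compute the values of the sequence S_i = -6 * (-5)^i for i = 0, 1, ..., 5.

This is a geometric sequence.
i=0: S_0 = -6 * (-5)^0 = -6
i=1: S_1 = -6 * (-5)^1 = 30
i=2: S_2 = -6 * (-5)^2 = -150
i=3: S_3 = -6 * (-5)^3 = 750
i=4: S_4 = -6 * (-5)^4 = -3750
i=5: S_5 = -6 * (-5)^5 = 18750
The first 6 terms are: [-6, 30, -150, 750, -3750, 18750]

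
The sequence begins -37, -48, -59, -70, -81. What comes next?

Differences: -48 - -37 = -11
This is an arithmetic sequence with common difference d = -11.
Next term = -81 + -11 = -92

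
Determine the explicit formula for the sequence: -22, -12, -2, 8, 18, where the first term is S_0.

Check differences: -12 - -22 = 10
-2 - -12 = 10
Common difference d = 10.
First term a = -22.
Formula: S_i = -22 + 10*i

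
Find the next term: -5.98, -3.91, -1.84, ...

Differences: -3.91 - -5.98 = 2.07
This is an arithmetic sequence with common difference d = 2.07.
Next term = -1.84 + 2.07 = 0.23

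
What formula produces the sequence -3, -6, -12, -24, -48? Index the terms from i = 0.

Check ratios: -6 / -3 = 2.0
Common ratio r = 2.
First term a = -3.
Formula: S_i = -3 * 2^i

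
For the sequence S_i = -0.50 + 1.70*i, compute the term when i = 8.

S_8 = -0.5 + 1.7*8 = -0.5 + 13.6 = 13.1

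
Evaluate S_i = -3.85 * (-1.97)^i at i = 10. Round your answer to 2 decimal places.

S_10 = -3.85 * (-1.97)^10 ≈ -3.85 * 880.364 ≈ -3389.4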